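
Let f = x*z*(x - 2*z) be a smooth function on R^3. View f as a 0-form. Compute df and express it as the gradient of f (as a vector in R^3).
df = (2*z*(x - z)) dx + (0) dy + (x*(x - 4*z)) dz; grad f = (2*z*(x - z), 0, x*(x - 4*z))

For a 0-form f, d f = (∂f/∂x) dx + (∂f/∂y) dy + (∂f/∂z) dz. The components of the vector representation are exactly the entries of grad f in Cartesian coordinates:
  ∂f/∂x = 2*z*(x - z)
  ∂f/∂y = 0
  ∂f/∂z = x*(x - 4*z).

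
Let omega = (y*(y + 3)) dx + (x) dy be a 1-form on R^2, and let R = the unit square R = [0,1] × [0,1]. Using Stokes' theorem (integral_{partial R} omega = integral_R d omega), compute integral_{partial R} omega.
integral_(partial R) omega = -3

Stokes: integral_partial_R omega = integral_R d omega with d omega = (∂Q/∂x - ∂P/∂y) dx ∧ dy.
  ∂Q/∂x = 1
  ∂P/∂y = 2*y + 3
  integrand = ∂Q/∂x - ∂P/∂y = -2*y - 2.
Integrating over R: integral_0^1 integral_0^1 (-2*y - 2) dx dy = -3.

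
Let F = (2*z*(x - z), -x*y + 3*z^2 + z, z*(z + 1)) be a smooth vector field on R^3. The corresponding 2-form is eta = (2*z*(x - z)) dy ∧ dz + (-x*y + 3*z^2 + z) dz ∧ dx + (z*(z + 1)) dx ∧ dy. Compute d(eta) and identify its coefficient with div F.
d(eta) = (-x + 4*z + 1) dx ∧ dy ∧ dz; div F = -x + 4*z + 1

For a 2-form in R^3 of the form above, applying d gives a 3-form with coefficient ∂P/∂x + ∂Q/∂y + ∂R/∂z:
  ∂P/∂x = 2*z
  ∂Q/∂y = -x
  ∂R/∂z = 2*z + 1
Sum = -x + 4*z + 1, which is exactly div F.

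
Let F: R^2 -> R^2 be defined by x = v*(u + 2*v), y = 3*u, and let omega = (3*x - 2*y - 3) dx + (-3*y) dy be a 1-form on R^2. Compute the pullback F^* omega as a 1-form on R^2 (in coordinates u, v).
F^* omega = (3*u*v^2 - 6*u*v - 27*u + 6*v^3 - 3*v) du + (3*u^2*v - 6*u^2 + 18*u*v^2 - 24*u*v - 3*u + 24*v^3 - 12*v) dv

Using F^*(f dg) = (f ∘ F) d(g ∘ F), substitute each coordinate x_i by F_i(u, v) in f_i, and replace dx_i by d F_i = (∂F_i/∂u) du + (∂F_i/∂v) dv.
  For the x component: f_1(F) = 3*u*v - 6*u + 6*v^2 - 3; d F_1 = (v) du + (u + 4*v) dv
  For the y component: f_2(F) = -9*u; d F_2 = (3) du + (0) dv
Combining and collecting du, dv coefficients:
  coeff of du: 3*u*v^2 - 6*u*v - 27*u + 6*v^3 - 3*v
  coeff of dv: 3*u^2*v - 6*u^2 + 18*u*v^2 - 24*u*v - 3*u + 24*v^3 - 12*v
F^* omega = (3*u*v^2 - 6*u*v - 27*u + 6*v^3 - 3*v) du + (3*u^2*v - 6*u^2 + 18*u*v^2 - 24*u*v - 3*u + 24*v^3 - 12*v) dv.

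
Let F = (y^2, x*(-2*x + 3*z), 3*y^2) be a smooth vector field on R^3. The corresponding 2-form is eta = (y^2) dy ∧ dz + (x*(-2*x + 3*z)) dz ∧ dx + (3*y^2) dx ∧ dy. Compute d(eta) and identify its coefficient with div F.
d(eta) = (0) dx ∧ dy ∧ dz; div F = 0

For a 2-form in R^3 of the form above, applying d gives a 3-form with coefficient ∂P/∂x + ∂Q/∂y + ∂R/∂z:
  ∂P/∂x = 0
  ∂Q/∂y = 0
  ∂R/∂z = 0
Sum = 0, which is exactly div F.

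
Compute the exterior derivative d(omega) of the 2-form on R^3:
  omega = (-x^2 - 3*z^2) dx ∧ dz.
d(omega) = 0

For a 2-form omega = sum_{i<j} g_{ij} dx_i ∧ dx_j, the exterior derivative is
  d(omega) = sum_{i<j} d(g_{ij}) ∧ dx_i ∧ dx_j = sum_{i<j, k} (∂g_{ij}/∂x_k) dx_k ∧ dx_i ∧ dx_j.
Expand each term, using dx_k ∧ dx_i ∧ dx_j = sgn(permutation) dx_{(a)} ∧ dx_{(b)} ∧ dx_{(c)} with (a < b < c) sorted:

Collecting like 3-forms: d(omega) = 0.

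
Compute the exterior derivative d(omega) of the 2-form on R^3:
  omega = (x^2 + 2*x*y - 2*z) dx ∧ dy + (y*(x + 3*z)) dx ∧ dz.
d(omega) = (-x - 3*z - 2) dx ∧ dy ∧ dz

For a 2-form omega = sum_{i<j} g_{ij} dx_i ∧ dx_j, the exterior derivative is
  d(omega) = sum_{i<j} d(g_{ij}) ∧ dx_i ∧ dx_j = sum_{i<j, k} (∂g_{ij}/∂x_k) dx_k ∧ dx_i ∧ dx_j.
Expand each term, using dx_k ∧ dx_i ∧ dx_j = sgn(permutation) dx_{(a)} ∧ dx_{(b)} ∧ dx_{(c)} with (a < b < c) sorted:
  d(x^2 + 2*x*y - 2*z) includes (∂/∂z)(x^2 + 2*x*y - 2*z) dz = (-2) dz, which multiplied by dx ∧ dy gives (-2) dx ∧ dy ∧ dz
  d(y*(x + 3*z)) includes (∂/∂y)(y*(x + 3*z)) dy = (x + 3*z) dy, which multiplied by dx ∧ dz gives (-x - 3*z) dx ∧ dy ∧ dz
Collecting like 3-forms: d(omega) = (-x - 3*z - 2) dx ∧ dy ∧ dz.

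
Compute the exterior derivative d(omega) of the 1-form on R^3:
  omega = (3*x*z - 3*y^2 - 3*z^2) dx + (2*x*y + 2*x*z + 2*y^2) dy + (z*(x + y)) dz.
d(omega) = (8*y + 2*z) dx ∧ dy + (-3*x + 7*z) dx ∧ dz + (-2*x + z) dy ∧ dz

For a 1-form omega = sum_i f_i dx_i, the exterior derivative is
  d(omega) = sum_{i < j} (∂f_j/∂x_i - ∂f_i/∂x_j) dx_i ∧ dx_j.
  coefficient of dx ∧ dy: ∂f_2/∂x - ∂f_1/∂y = ∂(2*x*y + 2*x*z + 2*y^2)/∂x - ∂(3*x*z - 3*y^2 - 3*z^2)/∂y = 8*y + 2*z
  coefficient of dx ∧ dz: ∂f_3/∂x - ∂f_1/∂z = ∂(z*(x + y))/∂x - ∂(3*x*z - 3*y^2 - 3*z^2)/∂z = -3*x + 7*z
  coefficient of dy ∧ dz: ∂f_3/∂y - ∂f_2/∂z = ∂(z*(x + y))/∂y - ∂(2*x*y + 2*x*z + 2*y^2)/∂z = -2*x + z
Assembling: d(omega) = (8*y + 2*z) dx ∧ dy + (-3*x + 7*z) dx ∧ dz + (-2*x + z) dy ∧ dz.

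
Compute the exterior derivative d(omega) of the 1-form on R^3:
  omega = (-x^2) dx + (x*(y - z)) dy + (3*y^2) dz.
d(omega) = (y - z) dx ∧ dy + (x + 6*y) dy ∧ dz

For a 1-form omega = sum_i f_i dx_i, the exterior derivative is
  d(omega) = sum_{i < j} (∂f_j/∂x_i - ∂f_i/∂x_j) dx_i ∧ dx_j.
  coefficient of dx ∧ dy: ∂f_2/∂x - ∂f_1/∂y = ∂(x*(y - z))/∂x - ∂(-x^2)/∂y = y - z
  coefficient of dy ∧ dz: ∂f_3/∂y - ∂f_2/∂z = ∂(3*y^2)/∂y - ∂(x*(y - z))/∂z = x + 6*y
Assembling: d(omega) = (y - z) dx ∧ dy + (x + 6*y) dy ∧ dz.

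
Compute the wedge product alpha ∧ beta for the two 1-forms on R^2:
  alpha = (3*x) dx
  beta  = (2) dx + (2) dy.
alpha ∧ beta = (6*x) dx ∧ dy

Distribute the wedge, using dx_i ∧ dx_j = -dx_j ∧ dx_i and dx_i ∧ dx_i = 0. For each pair (i, j) with i < j, the coefficient of dx_i ∧ dx_j in alpha ∧ beta is (alpha_i * beta_j - alpha_j * beta_i). Collecting: alpha ∧ beta = (6*x) dx ∧ dy.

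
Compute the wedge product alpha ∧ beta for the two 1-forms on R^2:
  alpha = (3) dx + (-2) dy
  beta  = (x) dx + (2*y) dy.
alpha ∧ beta = (2*x + 6*y) dx ∧ dy

Distribute the wedge, using dx_i ∧ dx_j = -dx_j ∧ dx_i and dx_i ∧ dx_i = 0. For each pair (i, j) with i < j, the coefficient of dx_i ∧ dx_j in alpha ∧ beta is (alpha_i * beta_j - alpha_j * beta_i). Collecting: alpha ∧ beta = (2*x + 6*y) dx ∧ dy.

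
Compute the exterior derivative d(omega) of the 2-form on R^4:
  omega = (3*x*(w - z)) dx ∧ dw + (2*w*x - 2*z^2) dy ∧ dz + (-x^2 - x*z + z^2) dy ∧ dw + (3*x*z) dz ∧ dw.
d(omega) = (3*x + 3*z) dx ∧ dz ∧ dw + (2*w) dx ∧ dy ∧ dz + (3*x - 2*z) dy ∧ dz ∧ dw + (-2*x - z) dx ∧ dy ∧ dw

For a 2-form omega = sum_{i<j} g_{ij} dx_i ∧ dx_j, the exterior derivative is
  d(omega) = sum_{i<j} d(g_{ij}) ∧ dx_i ∧ dx_j = sum_{i<j, k} (∂g_{ij}/∂x_k) dx_k ∧ dx_i ∧ dx_j.
Expand each term, using dx_k ∧ dx_i ∧ dx_j = sgn(permutation) dx_{(a)} ∧ dx_{(b)} ∧ dx_{(c)} with (a < b < c) sorted:
  d(3*x*(w - z)) includes (∂/∂z)(3*x*(w - z)) dz = (-3*x) dz, which multiplied by dx ∧ dw gives (3*x) dx ∧ dz ∧ dw
  d(2*w*x - 2*z^2) includes (∂/∂x)(2*w*x - 2*z^2) dx = (2*w) dx, which multiplied by dy ∧ dz gives (2*w) dx ∧ dy ∧ dz
  d(2*w*x - 2*z^2) includes (∂/∂w)(2*w*x - 2*z^2) dw = (2*x) dw, which multiplied by dy ∧ dz gives (2*x) dy ∧ dz ∧ dw
  d(-x^2 - x*z + z^2) includes (∂/∂x)(-x^2 - x*z + z^2) dx = (-2*x - z) dx, which multiplied by dy ∧ dw gives (-2*x - z) dx ∧ dy ∧ dw
  d(-x^2 - x*z + z^2) includes (∂/∂z)(-x^2 - x*z + z^2) dz = (-x + 2*z) dz, which multiplied by dy ∧ dw gives (x - 2*z) dy ∧ dz ∧ dw
  d(3*x*z) includes (∂/∂x)(3*x*z) dx = (3*z) dx, which multiplied by dz ∧ dw gives (3*z) dx ∧ dz ∧ dw
Collecting like 3-forms: d(omega) = (3*x + 3*z) dx ∧ dz ∧ dw + (2*w) dx ∧ dy ∧ dz + (3*x - 2*z) dy ∧ dz ∧ dw + (-2*x - z) dx ∧ dy ∧ dw.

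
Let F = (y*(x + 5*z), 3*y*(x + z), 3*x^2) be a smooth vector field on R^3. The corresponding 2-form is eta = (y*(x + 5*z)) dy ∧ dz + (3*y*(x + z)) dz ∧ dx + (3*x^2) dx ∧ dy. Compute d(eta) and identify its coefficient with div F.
d(eta) = (3*x + y + 3*z) dx ∧ dy ∧ dz; div F = 3*x + y + 3*z

For a 2-form in R^3 of the form above, applying d gives a 3-form with coefficient ∂P/∂x + ∂Q/∂y + ∂R/∂z:
  ∂P/∂x = y
  ∂Q/∂y = 3*x + 3*z
  ∂R/∂z = 0
Sum = 3*x + y + 3*z, which is exactly div F.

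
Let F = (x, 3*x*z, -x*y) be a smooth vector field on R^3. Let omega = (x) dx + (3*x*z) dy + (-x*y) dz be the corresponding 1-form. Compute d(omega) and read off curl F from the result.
d(omega) = (-4*x) dy ∧ dz + (y) dz ∧ dx + (3*z) dx ∧ dy; curl F = (-4*x, y, 3*z)

d omega = sum_{i<j} (∂f_j/∂x_i - ∂f_i/∂x_j) dx_i ∧ dx_j. Under the identification (dy ∧ dz, dz ∧ dx, dx ∧ dy) ↔ (e_x, e_y, e_z), the coefficients are exactly the components of curl F. Compute:
  ∂R/∂y - ∂Q/∂z = (-x) - (3*x) = -4*x
  ∂P/∂z - ∂R/∂x = (0) - (-y) = y
  ∂Q/∂x - ∂P/∂y = (3*z) - (0) = 3*z.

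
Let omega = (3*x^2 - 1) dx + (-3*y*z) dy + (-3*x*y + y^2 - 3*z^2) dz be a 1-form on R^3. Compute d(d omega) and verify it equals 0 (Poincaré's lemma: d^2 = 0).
d(d omega) = 0

Step 1: d omega = sum_{i<j} (∂f_j/∂x_i - ∂f_i/∂x_j) dx_i ∧ dx_j:
  coeff of dx ∧ dy: 0
  coeff of dx ∧ dz: -3*y
  coeff of dy ∧ dz: -3*x + 5*y
Step 2: Apply d again to each 2-form coefficient. The only possible 3-form in R^3 is dx ∧ dy ∧ dz, with coefficient
  ∂(coeff of dy∧dz)/∂x - ∂(coeff of dx∧dz)/∂y + ∂(coeff of dx∧dy)/∂z
  = ∂/∂x (-3*x + 5*y) - ∂/∂y (-3*y) + ∂/∂z (0).
Each of these terms simplifies to sums of mixed partials that cancel in pairs. The result is 0 (by equality of mixed partials for smooth functions — Schwarz / Clairaut).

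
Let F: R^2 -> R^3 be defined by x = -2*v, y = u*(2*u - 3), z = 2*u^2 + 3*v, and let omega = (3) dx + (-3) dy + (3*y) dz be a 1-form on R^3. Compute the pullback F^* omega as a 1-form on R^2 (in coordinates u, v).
F^* omega = (24*u^3 - 36*u^2 - 12*u + 9) du + (18*u^2 - 27*u - 6) dv

Using F^*(f dg) = (f ∘ F) d(g ∘ F), substitute each coordinate x_i by F_i(u, v) in f_i, and replace dx_i by d F_i = (∂F_i/∂u) du + (∂F_i/∂v) dv.
  For the x component: f_1(F) = 3; d F_1 = (0) du + (-2) dv
  For the y component: f_2(F) = -3; d F_2 = (4*u - 3) du + (0) dv
  For the z component: f_3(F) = 3*u*(2*u - 3); d F_3 = (4*u) du + (3) dv
Combining and collecting du, dv coefficients:
  coeff of du: 24*u^3 - 36*u^2 - 12*u + 9
  coeff of dv: 18*u^2 - 27*u - 6
F^* omega = (24*u^3 - 36*u^2 - 12*u + 9) du + (18*u^2 - 27*u - 6) dv.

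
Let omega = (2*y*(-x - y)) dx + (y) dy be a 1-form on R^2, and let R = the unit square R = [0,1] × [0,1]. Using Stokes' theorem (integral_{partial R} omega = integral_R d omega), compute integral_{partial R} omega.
integral_(partial R) omega = 3

Stokes: integral_partial_R omega = integral_R d omega with d omega = (∂Q/∂x - ∂P/∂y) dx ∧ dy.
  ∂Q/∂x = 0
  ∂P/∂y = -2*x - 4*y
  integrand = ∂Q/∂x - ∂P/∂y = 2*x + 4*y.
Integrating over R: integral_0^1 integral_0^1 (2*x + 4*y) dx dy = 3.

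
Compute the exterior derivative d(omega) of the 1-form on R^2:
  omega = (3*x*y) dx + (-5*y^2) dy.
d(omega) = (-3*x) dx ∧ dy

For a 1-form omega = sum_i f_i dx_i, the exterior derivative is
  d(omega) = sum_{i < j} (∂f_j/∂x_i - ∂f_i/∂x_j) dx_i ∧ dx_j.
  coefficient of dx ∧ dy: ∂f_2/∂x - ∂f_1/∂y = ∂(-5*y^2)/∂x - ∂(3*x*y)/∂y = -3*x
Assembling: d(omega) = (-3*x) dx ∧ dy.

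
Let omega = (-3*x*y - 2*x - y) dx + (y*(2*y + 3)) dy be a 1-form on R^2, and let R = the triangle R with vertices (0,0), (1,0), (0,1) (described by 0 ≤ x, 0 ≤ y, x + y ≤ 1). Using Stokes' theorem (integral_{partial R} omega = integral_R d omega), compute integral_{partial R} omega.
integral_(partial R) omega = 1

Stokes: integral_partial_R omega = integral_R d omega with d omega = (∂Q/∂x - ∂P/∂y) dx ∧ dy.
  ∂Q/∂x = 0
  ∂P/∂y = -3*x - 1
  integrand = ∂Q/∂x - ∂P/∂y = 3*x + 1.
Integrating over R: integral_0^1 integral_0^{1-x} (3*x + 1) dy dx = 1.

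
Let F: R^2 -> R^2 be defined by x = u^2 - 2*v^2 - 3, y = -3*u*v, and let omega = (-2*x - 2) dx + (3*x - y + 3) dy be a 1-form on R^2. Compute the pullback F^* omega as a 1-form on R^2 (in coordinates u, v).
F^* omega = (-4*u^3 - 9*u^2*v - u*v^2 + 8*u + 18*v^3 + 18*v) du + (-9*u^3 - u^2*v + 18*u*v^2 + 18*u - 16*v^3 - 16*v) dv

Using F^*(f dg) = (f ∘ F) d(g ∘ F), substitute each coordinate x_i by F_i(u, v) in f_i, and replace dx_i by d F_i = (∂F_i/∂u) du + (∂F_i/∂v) dv.
  For the x component: f_1(F) = -2*u^2 + 4*v^2 + 4; d F_1 = (2*u) du + (-4*v) dv
  For the y component: f_2(F) = 3*u^2 + 3*u*v - 6*v^2 - 6; d F_2 = (-3*v) du + (-3*u) dv
Combining and collecting du, dv coefficients:
  coeff of du: -4*u^3 - 9*u^2*v - u*v^2 + 8*u + 18*v^3 + 18*v
  coeff of dv: -9*u^3 - u^2*v + 18*u*v^2 + 18*u - 16*v^3 - 16*v
F^* omega = (-4*u^3 - 9*u^2*v - u*v^2 + 8*u + 18*v^3 + 18*v) du + (-9*u^3 - u^2*v + 18*u*v^2 + 18*u - 16*v^3 - 16*v) dv.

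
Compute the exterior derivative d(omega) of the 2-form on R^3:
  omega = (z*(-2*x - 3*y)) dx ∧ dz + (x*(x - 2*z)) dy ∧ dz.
d(omega) = (2*x + z) dx ∧ dy ∧ dz

For a 2-form omega = sum_{i<j} g_{ij} dx_i ∧ dx_j, the exterior derivative is
  d(omega) = sum_{i<j} d(g_{ij}) ∧ dx_i ∧ dx_j = sum_{i<j, k} (∂g_{ij}/∂x_k) dx_k ∧ dx_i ∧ dx_j.
Expand each term, using dx_k ∧ dx_i ∧ dx_j = sgn(permutation) dx_{(a)} ∧ dx_{(b)} ∧ dx_{(c)} with (a < b < c) sorted:
  d(z*(-2*x - 3*y)) includes (∂/∂y)(z*(-2*x - 3*y)) dy = (-3*z) dy, which multiplied by dx ∧ dz gives (3*z) dx ∧ dy ∧ dz
  d(x*(x - 2*z)) includes (∂/∂x)(x*(x - 2*z)) dx = (2*x - 2*z) dx, which multiplied by dy ∧ dz gives (2*x - 2*z) dx ∧ dy ∧ dz
Collecting like 3-forms: d(omega) = (2*x + z) dx ∧ dy ∧ dz.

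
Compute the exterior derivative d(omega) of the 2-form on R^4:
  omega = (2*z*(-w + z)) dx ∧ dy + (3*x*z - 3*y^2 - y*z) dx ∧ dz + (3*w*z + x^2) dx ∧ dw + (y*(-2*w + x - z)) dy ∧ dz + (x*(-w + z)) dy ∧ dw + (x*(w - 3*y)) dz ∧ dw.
d(omega) = (-2*w + 7*y + 5*z) dx ∧ dy ∧ dz + (-w - z) dx ∧ dy ∧ dw + (-2*w - 3*y) dx ∧ dz ∧ dw + (-4*x - 2*y) dy ∧ dz ∧ dw

For a 2-form omega = sum_{i<j} g_{ij} dx_i ∧ dx_j, the exterior derivative is
  d(omega) = sum_{i<j} d(g_{ij}) ∧ dx_i ∧ dx_j = sum_{i<j, k} (∂g_{ij}/∂x_k) dx_k ∧ dx_i ∧ dx_j.
Expand each term, using dx_k ∧ dx_i ∧ dx_j = sgn(permutation) dx_{(a)} ∧ dx_{(b)} ∧ dx_{(c)} with (a < b < c) sorted:
  d(2*z*(-w + z)) includes (∂/∂z)(2*z*(-w + z)) dz = (-2*w + 4*z) dz, which multiplied by dx ∧ dy gives (-2*w + 4*z) dx ∧ dy ∧ dz
  d(2*z*(-w + z)) includes (∂/∂w)(2*z*(-w + z)) dw = (-2*z) dw, which multiplied by dx ∧ dy gives (-2*z) dx ∧ dy ∧ dw
  d(3*x*z - 3*y^2 - y*z) includes (∂/∂y)(3*x*z - 3*y^2 - y*z) dy = (-6*y - z) dy, which multiplied by dx ∧ dz gives (6*y + z) dx ∧ dy ∧ dz
  d(3*w*z + x^2) includes (∂/∂z)(3*w*z + x^2) dz = (3*w) dz, which multiplied by dx ∧ dw gives (-3*w) dx ∧ dz ∧ dw
  d(y*(-2*w + x - z)) includes (∂/∂x)(y*(-2*w + x - z)) dx = (y) dx, which multiplied by dy ∧ dz gives (y) dx ∧ dy ∧ dz
  d(y*(-2*w + x - z)) includes (∂/∂w)(y*(-2*w + x - z)) dw = (-2*y) dw, which multiplied by dy ∧ dz gives (-2*y) dy ∧ dz ∧ dw
  d(x*(-w + z)) includes (∂/∂x)(x*(-w + z)) dx = (-w + z) dx, which multiplied by dy ∧ dw gives (-w + z) dx ∧ dy ∧ dw
  d(x*(-w + z)) includes (∂/∂z)(x*(-w + z)) dz = (x) dz, which multiplied by dy ∧ dw gives (-x) dy ∧ dz ∧ dw
  d(x*(w - 3*y)) includes (∂/∂x)(x*(w - 3*y)) dx = (w - 3*y) dx, which multiplied by dz ∧ dw gives (w - 3*y) dx ∧ dz ∧ dw
  d(x*(w - 3*y)) includes (∂/∂y)(x*(w - 3*y)) dy = (-3*x) dy, which multiplied by dz ∧ dw gives (-3*x) dy ∧ dz ∧ dw
Collecting like 3-forms: d(omega) = (-2*w + 7*y + 5*z) dx ∧ dy ∧ dz + (-w - z) dx ∧ dy ∧ dw + (-2*w - 3*y) dx ∧ dz ∧ dw + (-4*x - 2*y) dy ∧ dz ∧ dw.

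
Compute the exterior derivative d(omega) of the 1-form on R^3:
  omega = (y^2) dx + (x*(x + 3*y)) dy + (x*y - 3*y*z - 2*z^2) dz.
d(omega) = (2*x + y) dx ∧ dy + (y) dx ∧ dz + (x - 3*z) dy ∧ dz

For a 1-form omega = sum_i f_i dx_i, the exterior derivative is
  d(omega) = sum_{i < j} (∂f_j/∂x_i - ∂f_i/∂x_j) dx_i ∧ dx_j.
  coefficient of dx ∧ dy: ∂f_2/∂x - ∂f_1/∂y = ∂(x*(x + 3*y))/∂x - ∂(y^2)/∂y = 2*x + y
  coefficient of dx ∧ dz: ∂f_3/∂x - ∂f_1/∂z = ∂(x*y - 3*y*z - 2*z^2)/∂x - ∂(y^2)/∂z = y
  coefficient of dy ∧ dz: ∂f_3/∂y - ∂f_2/∂z = ∂(x*y - 3*y*z - 2*z^2)/∂y - ∂(x*(x + 3*y))/∂z = x - 3*z
Assembling: d(omega) = (2*x + y) dx ∧ dy + (y) dx ∧ dz + (x - 3*z) dy ∧ dz.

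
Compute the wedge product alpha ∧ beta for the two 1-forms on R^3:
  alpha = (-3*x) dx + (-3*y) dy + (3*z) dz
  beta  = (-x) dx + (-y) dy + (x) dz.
alpha ∧ beta = (3*x*(-x + z)) dx ∧ dz + (3*y*(-x + z)) dy ∧ dz

Distribute the wedge, using dx_i ∧ dx_j = -dx_j ∧ dx_i and dx_i ∧ dx_i = 0. For each pair (i, j) with i < j, the coefficient of dx_i ∧ dx_j in alpha ∧ beta is (alpha_i * beta_j - alpha_j * beta_i). Collecting: alpha ∧ beta = (3*x*(-x + z)) dx ∧ dz + (3*y*(-x + z)) dy ∧ dz.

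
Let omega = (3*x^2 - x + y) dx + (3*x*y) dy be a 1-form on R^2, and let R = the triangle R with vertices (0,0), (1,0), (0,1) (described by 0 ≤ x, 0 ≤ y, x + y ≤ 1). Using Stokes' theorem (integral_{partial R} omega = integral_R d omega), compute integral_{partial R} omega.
integral_(partial R) omega = 0

Stokes: integral_partial_R omega = integral_R d omega with d omega = (∂Q/∂x - ∂P/∂y) dx ∧ dy.
  ∂Q/∂x = 3*y
  ∂P/∂y = 1
  integrand = ∂Q/∂x - ∂P/∂y = 3*y - 1.
Integrating over R: integral_0^1 integral_0^{1-x} (3*y - 1) dy dx = 0.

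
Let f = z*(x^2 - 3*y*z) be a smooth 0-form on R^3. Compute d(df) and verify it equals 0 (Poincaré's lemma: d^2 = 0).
d(df) = 0

Step 1: df = sum_i (∂f/∂x_i) dx_i = (2*x*z) dx + (-3*z^2) dy + (x^2 - 6*y*z) dz.
Step 2: Apply d again. Using the 1-form formula, the coefficient of dx ∧ dy in d(df) is ∂^2 f/∂x ∂y - ∂^2 f/∂y ∂x = (0) - (0) = 0 (equality of mixed partials for smooth f).
Similarly for dx ∧ dz and dy ∧ dz — all coefficients vanish. So d(df) = 0.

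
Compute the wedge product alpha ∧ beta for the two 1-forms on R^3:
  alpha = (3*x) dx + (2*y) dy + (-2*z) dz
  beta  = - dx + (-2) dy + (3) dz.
alpha ∧ beta = (-6*x + 2*y) dx ∧ dy + (9*x - 2*z) dx ∧ dz + (6*y - 4*z) dy ∧ dz

Distribute the wedge, using dx_i ∧ dx_j = -dx_j ∧ dx_i and dx_i ∧ dx_i = 0. For each pair (i, j) with i < j, the coefficient of dx_i ∧ dx_j in alpha ∧ beta is (alpha_i * beta_j - alpha_j * beta_i). Collecting: alpha ∧ beta = (-6*x + 2*y) dx ∧ dy + (9*x - 2*z) dx ∧ dz + (6*y - 4*z) dy ∧ dz.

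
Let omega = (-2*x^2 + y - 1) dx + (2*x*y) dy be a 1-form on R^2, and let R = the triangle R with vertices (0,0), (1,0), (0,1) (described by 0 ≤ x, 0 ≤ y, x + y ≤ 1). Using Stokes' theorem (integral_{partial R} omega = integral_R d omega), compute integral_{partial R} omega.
integral_(partial R) omega = -1/6

Stokes: integral_partial_R omega = integral_R d omega with d omega = (∂Q/∂x - ∂P/∂y) dx ∧ dy.
  ∂Q/∂x = 2*y
  ∂P/∂y = 1
  integrand = ∂Q/∂x - ∂P/∂y = 2*y - 1.
Integrating over R: integral_0^1 integral_0^{1-x} (2*y - 1) dy dx = -1/6.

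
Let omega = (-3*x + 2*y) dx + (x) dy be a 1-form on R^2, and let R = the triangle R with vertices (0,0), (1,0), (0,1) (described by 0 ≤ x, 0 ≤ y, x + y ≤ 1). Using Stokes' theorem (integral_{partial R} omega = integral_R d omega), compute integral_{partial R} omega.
integral_(partial R) omega = -1/2

Stokes: integral_partial_R omega = integral_R d omega with d omega = (∂Q/∂x - ∂P/∂y) dx ∧ dy.
  ∂Q/∂x = 1
  ∂P/∂y = 2
  integrand = ∂Q/∂x - ∂P/∂y = -1.
Integrating over R: integral_0^1 integral_0^{1-x} (-1) dy dx = -1/2.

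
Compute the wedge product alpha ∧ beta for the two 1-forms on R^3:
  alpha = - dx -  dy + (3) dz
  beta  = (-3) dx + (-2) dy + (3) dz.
alpha ∧ beta = (-1) dx ∧ dy + (6) dx ∧ dz + (3) dy ∧ dz

Distribute the wedge, using dx_i ∧ dx_j = -dx_j ∧ dx_i and dx_i ∧ dx_i = 0. For each pair (i, j) with i < j, the coefficient of dx_i ∧ dx_j in alpha ∧ beta is (alpha_i * beta_j - alpha_j * beta_i). Collecting: alpha ∧ beta = (-1) dx ∧ dy + (6) dx ∧ dz + (3) dy ∧ dz.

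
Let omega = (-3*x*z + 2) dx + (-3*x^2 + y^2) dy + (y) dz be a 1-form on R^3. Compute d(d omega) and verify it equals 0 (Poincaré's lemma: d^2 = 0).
d(d omega) = 0

Step 1: d omega = sum_{i<j} (∂f_j/∂x_i - ∂f_i/∂x_j) dx_i ∧ dx_j:
  coeff of dx ∧ dy: -6*x
  coeff of dx ∧ dz: 3*x
  coeff of dy ∧ dz: 1
Step 2: Apply d again to each 2-form coefficient. The only possible 3-form in R^3 is dx ∧ dy ∧ dz, with coefficient
  ∂(coeff of dy∧dz)/∂x - ∂(coeff of dx∧dz)/∂y + ∂(coeff of dx∧dy)/∂z
  = ∂/∂x (1) - ∂/∂y (3*x) + ∂/∂z (-6*x).
Each of these terms simplifies to sums of mixed partials that cancel in pairs. The result is 0 (by equality of mixed partials for smooth functions — Schwarz / Clairaut).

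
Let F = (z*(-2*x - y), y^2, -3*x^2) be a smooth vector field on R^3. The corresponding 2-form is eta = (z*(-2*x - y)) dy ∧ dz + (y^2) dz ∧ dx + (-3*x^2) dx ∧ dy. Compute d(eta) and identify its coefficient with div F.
d(eta) = (2*y - 2*z) dx ∧ dy ∧ dz; div F = 2*y - 2*z

For a 2-form in R^3 of the form above, applying d gives a 3-form with coefficient ∂P/∂x + ∂Q/∂y + ∂R/∂z:
  ∂P/∂x = -2*z
  ∂Q/∂y = 2*y
  ∂R/∂z = 0
Sum = 2*y - 2*z, which is exactly div F.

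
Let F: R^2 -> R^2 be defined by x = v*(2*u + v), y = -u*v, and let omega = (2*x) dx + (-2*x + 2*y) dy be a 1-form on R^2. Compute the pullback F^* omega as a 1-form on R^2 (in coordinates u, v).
F^* omega = (v^2*(14*u + 6*v)) du + (2*v*(7*u^2 + 7*u*v + 2*v^2)) dv

Using F^*(f dg) = (f ∘ F) d(g ∘ F), substitute each coordinate x_i by F_i(u, v) in f_i, and replace dx_i by d F_i = (∂F_i/∂u) du + (∂F_i/∂v) dv.
  For the x component: f_1(F) = 2*v*(2*u + v); d F_1 = (2*v) du + (2*u + 2*v) dv
  For the y component: f_2(F) = 2*v*(-3*u - v); d F_2 = (-v) du + (-u) dv
Combining and collecting du, dv coefficients:
  coeff of du: v^2*(14*u + 6*v)
  coeff of dv: 2*v*(7*u^2 + 7*u*v + 2*v^2)
F^* omega = (v^2*(14*u + 6*v)) du + (2*v*(7*u^2 + 7*u*v + 2*v^2)) dv.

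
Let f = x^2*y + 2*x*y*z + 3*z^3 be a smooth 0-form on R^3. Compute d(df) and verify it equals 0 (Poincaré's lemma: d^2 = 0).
d(df) = 0

Step 1: df = sum_i (∂f/∂x_i) dx_i = (2*y*(x + z)) dx + (x*(x + 2*z)) dy + (2*x*y + 9*z^2) dz.
Step 2: Apply d again. Using the 1-form formula, the coefficient of dx ∧ dy in d(df) is ∂^2 f/∂x ∂y - ∂^2 f/∂y ∂x = (2*x + 2*z) - (2*x + 2*z) = 0 (equality of mixed partials for smooth f).
Similarly for dx ∧ dz and dy ∧ dz — all coefficients vanish. So d(df) = 0.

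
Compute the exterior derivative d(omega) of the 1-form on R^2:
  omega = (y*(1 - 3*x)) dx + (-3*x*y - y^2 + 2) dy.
d(omega) = (3*x - 3*y - 1) dx ∧ dy

For a 1-form omega = sum_i f_i dx_i, the exterior derivative is
  d(omega) = sum_{i < j} (∂f_j/∂x_i - ∂f_i/∂x_j) dx_i ∧ dx_j.
  coefficient of dx ∧ dy: ∂f_2/∂x - ∂f_1/∂y = ∂(-3*x*y - y^2 + 2)/∂x - ∂(y*(1 - 3*x))/∂y = 3*x - 3*y - 1
Assembling: d(omega) = (3*x - 3*y - 1) dx ∧ dy.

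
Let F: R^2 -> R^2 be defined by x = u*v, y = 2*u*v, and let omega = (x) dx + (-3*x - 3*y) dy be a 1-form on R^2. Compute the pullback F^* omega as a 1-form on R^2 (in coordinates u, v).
F^* omega = (-17*u*v^2) du + (-17*u^2*v) dv

Using F^*(f dg) = (f ∘ F) d(g ∘ F), substitute each coordinate x_i by F_i(u, v) in f_i, and replace dx_i by d F_i = (∂F_i/∂u) du + (∂F_i/∂v) dv.
  For the x component: f_1(F) = u*v; d F_1 = (v) du + (u) dv
  For the y component: f_2(F) = -9*u*v; d F_2 = (2*v) du + (2*u) dv
Combining and collecting du, dv coefficients:
  coeff of du: -17*u*v^2
  coeff of dv: -17*u^2*v
F^* omega = (-17*u*v^2) du + (-17*u^2*v) dv.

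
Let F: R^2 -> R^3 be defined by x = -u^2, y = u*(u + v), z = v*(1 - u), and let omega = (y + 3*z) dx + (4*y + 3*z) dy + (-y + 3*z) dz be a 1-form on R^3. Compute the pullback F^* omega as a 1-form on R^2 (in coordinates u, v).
F^* omega = (u*(6*u^2 + 11*u*v + 5*v^2)) du + (5*u^3 + 5*u^2*v - u^2 - 4*u*v + 3*v) dv

Using F^*(f dg) = (f ∘ F) d(g ∘ F), substitute each coordinate x_i by F_i(u, v) in f_i, and replace dx_i by d F_i = (∂F_i/∂u) du + (∂F_i/∂v) dv.
  For the x component: f_1(F) = u^2 - 2*u*v + 3*v; d F_1 = (-2*u) du + (0) dv
  For the y component: f_2(F) = 4*u^2 + u*v + 3*v; d F_2 = (2*u + v) du + (u) dv
  For the z component: f_3(F) = -u^2 - 4*u*v + 3*v; d F_3 = (-v) du + (1 - u) dv
Combining and collecting du, dv coefficients:
  coeff of du: u*(6*u^2 + 11*u*v + 5*v^2)
  coeff of dv: 5*u^3 + 5*u^2*v - u^2 - 4*u*v + 3*v
F^* omega = (u*(6*u^2 + 11*u*v + 5*v^2)) du + (5*u^3 + 5*u^2*v - u^2 - 4*u*v + 3*v) dv.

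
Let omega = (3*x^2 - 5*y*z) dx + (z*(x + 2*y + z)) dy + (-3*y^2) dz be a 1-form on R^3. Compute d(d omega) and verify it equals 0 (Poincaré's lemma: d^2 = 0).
d(d omega) = 0

Step 1: d omega = sum_{i<j} (∂f_j/∂x_i - ∂f_i/∂x_j) dx_i ∧ dx_j:
  coeff of dx ∧ dy: 6*z
  coeff of dx ∧ dz: 5*y
  coeff of dy ∧ dz: -x - 8*y - 2*z
Step 2: Apply d again to each 2-form coefficient. The only possible 3-form in R^3 is dx ∧ dy ∧ dz, with coefficient
  ∂(coeff of dy∧dz)/∂x - ∂(coeff of dx∧dz)/∂y + ∂(coeff of dx∧dy)/∂z
  = ∂/∂x (-x - 8*y - 2*z) - ∂/∂y (5*y) + ∂/∂z (6*z).
Each of these terms simplifies to sums of mixed partials that cancel in pairs. The result is 0 (by equality of mixed partials for smooth functions — Schwarz / Clairaut).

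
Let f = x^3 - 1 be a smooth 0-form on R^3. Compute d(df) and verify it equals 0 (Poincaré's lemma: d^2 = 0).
d(df) = 0

Step 1: df = sum_i (∂f/∂x_i) dx_i = (3*x^2) dx + (0) dy + (0) dz.
Step 2: Apply d again. Using the 1-form formula, the coefficient of dx ∧ dy in d(df) is ∂^2 f/∂x ∂y - ∂^2 f/∂y ∂x = (0) - (0) = 0 (equality of mixed partials for smooth f).
Similarly for dx ∧ dz and dy ∧ dz — all coefficients vanish. So d(df) = 0.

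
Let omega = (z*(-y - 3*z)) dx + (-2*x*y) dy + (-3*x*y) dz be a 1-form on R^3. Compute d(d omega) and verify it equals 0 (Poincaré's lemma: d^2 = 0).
d(d omega) = 0

Step 1: d omega = sum_{i<j} (∂f_j/∂x_i - ∂f_i/∂x_j) dx_i ∧ dx_j:
  coeff of dx ∧ dy: -2*y + z
  coeff of dx ∧ dz: -2*y + 6*z
  coeff of dy ∧ dz: -3*x
Step 2: Apply d again to each 2-form coefficient. The only possible 3-form in R^3 is dx ∧ dy ∧ dz, with coefficient
  ∂(coeff of dy∧dz)/∂x - ∂(coeff of dx∧dz)/∂y + ∂(coeff of dx∧dy)/∂z
  = ∂/∂x (-3*x) - ∂/∂y (-2*y + 6*z) + ∂/∂z (-2*y + z).
Each of these terms simplifies to sums of mixed partials that cancel in pairs. The result is 0 (by equality of mixed partials for smooth functions — Schwarz / Clairaut).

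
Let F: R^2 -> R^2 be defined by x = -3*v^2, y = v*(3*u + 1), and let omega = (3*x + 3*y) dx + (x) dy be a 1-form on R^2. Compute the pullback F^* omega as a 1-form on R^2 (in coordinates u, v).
F^* omega = (-9*v^3) du + (v^2*(-63*u + 54*v - 21)) dv

Using F^*(f dg) = (f ∘ F) d(g ∘ F), substitute each coordinate x_i by F_i(u, v) in f_i, and replace dx_i by d F_i = (∂F_i/∂u) du + (∂F_i/∂v) dv.
  For the x component: f_1(F) = 3*v*(3*u - 3*v + 1); d F_1 = (0) du + (-6*v) dv
  For the y component: f_2(F) = -3*v^2; d F_2 = (3*v) du + (3*u + 1) dv
Combining and collecting du, dv coefficients:
  coeff of du: -9*v^3
  coeff of dv: v^2*(-63*u + 54*v - 21)
F^* omega = (-9*v^3) du + (v^2*(-63*u + 54*v - 21)) dv.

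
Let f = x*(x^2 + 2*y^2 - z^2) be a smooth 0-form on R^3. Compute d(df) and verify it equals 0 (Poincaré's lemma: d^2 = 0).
d(df) = 0

Step 1: df = sum_i (∂f/∂x_i) dx_i = (3*x^2 + 2*y^2 - z^2) dx + (4*x*y) dy + (-2*x*z) dz.
Step 2: Apply d again. Using the 1-form formula, the coefficient of dx ∧ dy in d(df) is ∂^2 f/∂x ∂y - ∂^2 f/∂y ∂x = (4*y) - (4*y) = 0 (equality of mixed partials for smooth f).
Similarly for dx ∧ dz and dy ∧ dz — all coefficients vanish. So d(df) = 0.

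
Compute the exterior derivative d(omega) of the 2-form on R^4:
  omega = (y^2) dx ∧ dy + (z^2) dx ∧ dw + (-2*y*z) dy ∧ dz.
d(omega) = (-2*z) dx ∧ dz ∧ dw

For a 2-form omega = sum_{i<j} g_{ij} dx_i ∧ dx_j, the exterior derivative is
  d(omega) = sum_{i<j} d(g_{ij}) ∧ dx_i ∧ dx_j = sum_{i<j, k} (∂g_{ij}/∂x_k) dx_k ∧ dx_i ∧ dx_j.
Expand each term, using dx_k ∧ dx_i ∧ dx_j = sgn(permutation) dx_{(a)} ∧ dx_{(b)} ∧ dx_{(c)} with (a < b < c) sorted:
  d(z^2) includes (∂/∂z)(z^2) dz = (2*z) dz, which multiplied by dx ∧ dw gives (-2*z) dx ∧ dz ∧ dw
Collecting like 3-forms: d(omega) = (-2*z) dx ∧ dz ∧ dw.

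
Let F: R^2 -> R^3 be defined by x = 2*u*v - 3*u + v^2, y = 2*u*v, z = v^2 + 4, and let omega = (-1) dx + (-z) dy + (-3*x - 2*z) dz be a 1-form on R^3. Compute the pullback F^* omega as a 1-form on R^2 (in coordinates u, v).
F^* omega = (-2*v^3 - 10*v + 3) du + (-14*u*v^2 + 18*u*v - 10*u - 10*v^3 - 18*v) dv

Using F^*(f dg) = (f ∘ F) d(g ∘ F), substitute each coordinate x_i by F_i(u, v) in f_i, and replace dx_i by d F_i = (∂F_i/∂u) du + (∂F_i/∂v) dv.
  For the x component: f_1(F) = -1; d F_1 = (2*v - 3) du + (2*u + 2*v) dv
  For the y component: f_2(F) = -v^2 - 4; d F_2 = (2*v) du + (2*u) dv
  For the z component: f_3(F) = -6*u*v + 9*u - 5*v^2 - 8; d F_3 = (0) du + (2*v) dv
Combining and collecting du, dv coefficients:
  coeff of du: -2*v^3 - 10*v + 3
  coeff of dv: -14*u*v^2 + 18*u*v - 10*u - 10*v^3 - 18*v
F^* omega = (-2*v^3 - 10*v + 3) du + (-14*u*v^2 + 18*u*v - 10*u - 10*v^3 - 18*v) dv.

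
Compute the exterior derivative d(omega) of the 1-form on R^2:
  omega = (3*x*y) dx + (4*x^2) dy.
d(omega) = (5*x) dx ∧ dy

For a 1-form omega = sum_i f_i dx_i, the exterior derivative is
  d(omega) = sum_{i < j} (∂f_j/∂x_i - ∂f_i/∂x_j) dx_i ∧ dx_j.
  coefficient of dx ∧ dy: ∂f_2/∂x - ∂f_1/∂y = ∂(4*x^2)/∂x - ∂(3*x*y)/∂y = 5*x
Assembling: d(omega) = (5*x) dx ∧ dy.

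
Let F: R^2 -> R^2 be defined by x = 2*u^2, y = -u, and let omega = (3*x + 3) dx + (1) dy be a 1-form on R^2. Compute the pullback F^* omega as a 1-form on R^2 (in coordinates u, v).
F^* omega = (24*u^3 + 12*u - 1) du

Using F^*(f dg) = (f ∘ F) d(g ∘ F), substitute each coordinate x_i by F_i(u, v) in f_i, and replace dx_i by d F_i = (∂F_i/∂u) du + (∂F_i/∂v) dv.
  For the x component: f_1(F) = 6*u^2 + 3; d F_1 = (4*u) du + (0) dv
  For the y component: f_2(F) = 1; d F_2 = (-1) du + (0) dv
Combining and collecting du, dv coefficients:
  coeff of du: 24*u^3 + 12*u - 1
  coeff of dv: 0
F^* omega = (24*u^3 + 12*u - 1) du.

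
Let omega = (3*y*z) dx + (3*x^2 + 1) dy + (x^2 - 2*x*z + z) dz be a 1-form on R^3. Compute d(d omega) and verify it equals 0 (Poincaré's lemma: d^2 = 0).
d(d omega) = 0

Step 1: d omega = sum_{i<j} (∂f_j/∂x_i - ∂f_i/∂x_j) dx_i ∧ dx_j:
  coeff of dx ∧ dy: 6*x - 3*z
  coeff of dx ∧ dz: 2*x - 3*y - 2*z
  coeff of dy ∧ dz: 0
Step 2: Apply d again to each 2-form coefficient. The only possible 3-form in R^3 is dx ∧ dy ∧ dz, with coefficient
  ∂(coeff of dy∧dz)/∂x - ∂(coeff of dx∧dz)/∂y + ∂(coeff of dx∧dy)/∂z
  = ∂/∂x (0) - ∂/∂y (2*x - 3*y - 2*z) + ∂/∂z (6*x - 3*z).
Each of these terms simplifies to sums of mixed partials that cancel in pairs. The result is 0 (by equality of mixed partials for smooth functions — Schwarz / Clairaut).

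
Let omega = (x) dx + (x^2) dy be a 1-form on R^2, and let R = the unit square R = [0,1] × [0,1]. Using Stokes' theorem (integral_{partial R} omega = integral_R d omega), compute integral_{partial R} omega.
integral_(partial R) omega = 1

Stokes: integral_partial_R omega = integral_R d omega with d omega = (∂Q/∂x - ∂P/∂y) dx ∧ dy.
  ∂Q/∂x = 2*x
  ∂P/∂y = 0
  integrand = ∂Q/∂x - ∂P/∂y = 2*x.
Integrating over R: integral_0^1 integral_0^1 (2*x) dx dy = 1.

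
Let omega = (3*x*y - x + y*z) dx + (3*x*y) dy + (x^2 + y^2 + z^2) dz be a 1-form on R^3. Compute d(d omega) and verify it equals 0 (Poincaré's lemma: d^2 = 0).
d(d omega) = 0

Step 1: d omega = sum_{i<j} (∂f_j/∂x_i - ∂f_i/∂x_j) dx_i ∧ dx_j:
  coeff of dx ∧ dy: -3*x + 3*y - z
  coeff of dx ∧ dz: 2*x - y
  coeff of dy ∧ dz: 2*y
Step 2: Apply d again to each 2-form coefficient. The only possible 3-form in R^3 is dx ∧ dy ∧ dz, with coefficient
  ∂(coeff of dy∧dz)/∂x - ∂(coeff of dx∧dz)/∂y + ∂(coeff of dx∧dy)/∂z
  = ∂/∂x (2*y) - ∂/∂y (2*x - y) + ∂/∂z (-3*x + 3*y - z).
Each of these terms simplifies to sums of mixed partials that cancel in pairs. The result is 0 (by equality of mixed partials for smooth functions — Schwarz / Clairaut).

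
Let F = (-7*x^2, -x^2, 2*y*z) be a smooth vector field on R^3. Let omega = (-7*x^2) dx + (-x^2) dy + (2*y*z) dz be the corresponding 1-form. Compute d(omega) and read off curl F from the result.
d(omega) = (2*z) dy ∧ dz + (0) dz ∧ dx + (-2*x) dx ∧ dy; curl F = (2*z, 0, -2*x)

d omega = sum_{i<j} (∂f_j/∂x_i - ∂f_i/∂x_j) dx_i ∧ dx_j. Under the identification (dy ∧ dz, dz ∧ dx, dx ∧ dy) ↔ (e_x, e_y, e_z), the coefficients are exactly the components of curl F. Compute:
  ∂R/∂y - ∂Q/∂z = (2*z) - (0) = 2*z
  ∂P/∂z - ∂R/∂x = (0) - (0) = 0
  ∂Q/∂x - ∂P/∂y = (-2*x) - (0) = -2*x.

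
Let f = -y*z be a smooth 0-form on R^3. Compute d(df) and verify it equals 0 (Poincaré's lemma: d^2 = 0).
d(df) = 0

Step 1: df = sum_i (∂f/∂x_i) dx_i = (0) dx + (-z) dy + (-y) dz.
Step 2: Apply d again. Using the 1-form formula, the coefficient of dx ∧ dy in d(df) is ∂^2 f/∂x ∂y - ∂^2 f/∂y ∂x = (0) - (0) = 0 (equality of mixed partials for smooth f).
Similarly for dx ∧ dz and dy ∧ dz — all coefficients vanish. So d(df) = 0.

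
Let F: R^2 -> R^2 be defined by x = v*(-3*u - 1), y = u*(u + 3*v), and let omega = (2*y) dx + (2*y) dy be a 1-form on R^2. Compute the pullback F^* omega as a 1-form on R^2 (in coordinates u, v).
F^* omega = (4*u^2*(u + 3*v)) du + (2*u*(-u - 3*v)) dv

Using F^*(f dg) = (f ∘ F) d(g ∘ F), substitute each coordinate x_i by F_i(u, v) in f_i, and replace dx_i by d F_i = (∂F_i/∂u) du + (∂F_i/∂v) dv.
  For the x component: f_1(F) = 2*u*(u + 3*v); d F_1 = (-3*v) du + (-3*u - 1) dv
  For the y component: f_2(F) = 2*u*(u + 3*v); d F_2 = (2*u + 3*v) du + (3*u) dv
Combining and collecting du, dv coefficients:
  coeff of du: 4*u^2*(u + 3*v)
  coeff of dv: 2*u*(-u - 3*v)
F^* omega = (4*u^2*(u + 3*v)) du + (2*u*(-u - 3*v)) dv.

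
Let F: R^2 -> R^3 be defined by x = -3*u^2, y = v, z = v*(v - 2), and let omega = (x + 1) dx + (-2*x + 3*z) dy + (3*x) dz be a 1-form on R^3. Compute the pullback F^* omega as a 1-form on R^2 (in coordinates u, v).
F^* omega = (18*u^3 - 6*u) du + (-18*u^2*v + 24*u^2 + 3*v^2 - 6*v) dv

Using F^*(f dg) = (f ∘ F) d(g ∘ F), substitute each coordinate x_i by F_i(u, v) in f_i, and replace dx_i by d F_i = (∂F_i/∂u) du + (∂F_i/∂v) dv.
  For the x component: f_1(F) = 1 - 3*u^2; d F_1 = (-6*u) du + (0) dv
  For the y component: f_2(F) = 6*u^2 + 3*v^2 - 6*v; d F_2 = (0) du + (1) dv
  For the z component: f_3(F) = -9*u^2; d F_3 = (0) du + (2*v - 2) dv
Combining and collecting du, dv coefficients:
  coeff of du: 18*u^3 - 6*u
  coeff of dv: -18*u^2*v + 24*u^2 + 3*v^2 - 6*v
F^* omega = (18*u^3 - 6*u) du + (-18*u^2*v + 24*u^2 + 3*v^2 - 6*v) dv.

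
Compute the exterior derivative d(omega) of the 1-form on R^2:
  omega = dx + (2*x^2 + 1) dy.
d(omega) = (4*x) dx ∧ dy

For a 1-form omega = sum_i f_i dx_i, the exterior derivative is
  d(omega) = sum_{i < j} (∂f_j/∂x_i - ∂f_i/∂x_j) dx_i ∧ dx_j.
  coefficient of dx ∧ dy: ∂f_2/∂x - ∂f_1/∂y = ∂(2*x^2 + 1)/∂x - ∂(1)/∂y = 4*x
Assembling: d(omega) = (4*x) dx ∧ dy.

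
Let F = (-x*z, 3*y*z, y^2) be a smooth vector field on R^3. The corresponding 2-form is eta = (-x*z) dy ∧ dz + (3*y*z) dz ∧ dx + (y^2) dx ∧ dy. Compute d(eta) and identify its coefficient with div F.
d(eta) = (2*z) dx ∧ dy ∧ dz; div F = 2*z

For a 2-form in R^3 of the form above, applying d gives a 3-form with coefficient ∂P/∂x + ∂Q/∂y + ∂R/∂z:
  ∂P/∂x = -z
  ∂Q/∂y = 3*z
  ∂R/∂z = 0
Sum = 2*z, which is exactly div F.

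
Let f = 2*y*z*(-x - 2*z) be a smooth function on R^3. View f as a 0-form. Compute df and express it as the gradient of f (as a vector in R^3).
df = (-2*y*z) dx + (2*z*(-x - 2*z)) dy + (2*y*(-x - 4*z)) dz; grad f = (-2*y*z, 2*z*(-x - 2*z), 2*y*(-x - 4*z))

For a 0-form f, d f = (∂f/∂x) dx + (∂f/∂y) dy + (∂f/∂z) dz. The components of the vector representation are exactly the entries of grad f in Cartesian coordinates:
  ∂f/∂x = -2*y*z
  ∂f/∂y = 2*z*(-x - 2*z)
  ∂f/∂z = 2*y*(-x - 4*z).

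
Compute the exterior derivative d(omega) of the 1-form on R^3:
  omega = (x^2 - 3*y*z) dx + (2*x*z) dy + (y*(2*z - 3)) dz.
d(omega) = (5*z) dx ∧ dy + (3*y) dx ∧ dz + (-2*x + 2*z - 3) dy ∧ dz

For a 1-form omega = sum_i f_i dx_i, the exterior derivative is
  d(omega) = sum_{i < j} (∂f_j/∂x_i - ∂f_i/∂x_j) dx_i ∧ dx_j.
  coefficient of dx ∧ dy: ∂f_2/∂x - ∂f_1/∂y = ∂(2*x*z)/∂x - ∂(x^2 - 3*y*z)/∂y = 5*z
  coefficient of dx ∧ dz: ∂f_3/∂x - ∂f_1/∂z = ∂(y*(2*z - 3))/∂x - ∂(x^2 - 3*y*z)/∂z = 3*y
  coefficient of dy ∧ dz: ∂f_3/∂y - ∂f_2/∂z = ∂(y*(2*z - 3))/∂y - ∂(2*x*z)/∂z = -2*x + 2*z - 3
Assembling: d(omega) = (5*z) dx ∧ dy + (3*y) dx ∧ dz + (-2*x + 2*z - 3) dy ∧ dz.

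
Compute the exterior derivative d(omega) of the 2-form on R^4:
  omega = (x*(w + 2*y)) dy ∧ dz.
d(omega) = (w + 2*y) dx ∧ dy ∧ dz + (x) dy ∧ dz ∧ dw

For a 2-form omega = sum_{i<j} g_{ij} dx_i ∧ dx_j, the exterior derivative is
  d(omega) = sum_{i<j} d(g_{ij}) ∧ dx_i ∧ dx_j = sum_{i<j, k} (∂g_{ij}/∂x_k) dx_k ∧ dx_i ∧ dx_j.
Expand each term, using dx_k ∧ dx_i ∧ dx_j = sgn(permutation) dx_{(a)} ∧ dx_{(b)} ∧ dx_{(c)} with (a < b < c) sorted:
  d(x*(w + 2*y)) includes (∂/∂x)(x*(w + 2*y)) dx = (w + 2*y) dx, which multiplied by dy ∧ dz gives (w + 2*y) dx ∧ dy ∧ dz
  d(x*(w + 2*y)) includes (∂/∂w)(x*(w + 2*y)) dw = (x) dw, which multiplied by dy ∧ dz gives (x) dy ∧ dz ∧ dw
Collecting like 3-forms: d(omega) = (w + 2*y) dx ∧ dy ∧ dz + (x) dy ∧ dz ∧ dw.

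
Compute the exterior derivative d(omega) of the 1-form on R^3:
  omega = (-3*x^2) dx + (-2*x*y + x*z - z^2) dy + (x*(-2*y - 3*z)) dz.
d(omega) = (-2*y + z) dx ∧ dy + (-2*y - 3*z) dx ∧ dz + (-3*x + 2*z) dy ∧ dz

For a 1-form omega = sum_i f_i dx_i, the exterior derivative is
  d(omega) = sum_{i < j} (∂f_j/∂x_i - ∂f_i/∂x_j) dx_i ∧ dx_j.
  coefficient of dx ∧ dy: ∂f_2/∂x - ∂f_1/∂y = ∂(-2*x*y + x*z - z^2)/∂x - ∂(-3*x^2)/∂y = -2*y + z
  coefficient of dx ∧ dz: ∂f_3/∂x - ∂f_1/∂z = ∂(x*(-2*y - 3*z))/∂x - ∂(-3*x^2)/∂z = -2*y - 3*z
  coefficient of dy ∧ dz: ∂f_3/∂y - ∂f_2/∂z = ∂(x*(-2*y - 3*z))/∂y - ∂(-2*x*y + x*z - z^2)/∂z = -3*x + 2*z
Assembling: d(omega) = (-2*y + z) dx ∧ dy + (-2*y - 3*z) dx ∧ dz + (-3*x + 2*z) dy ∧ dz.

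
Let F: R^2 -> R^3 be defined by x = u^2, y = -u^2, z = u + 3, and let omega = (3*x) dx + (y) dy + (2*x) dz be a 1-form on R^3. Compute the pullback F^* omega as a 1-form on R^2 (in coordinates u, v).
F^* omega = (u^2*(8*u + 2)) du

Using F^*(f dg) = (f ∘ F) d(g ∘ F), substitute each coordinate x_i by F_i(u, v) in f_i, and replace dx_i by d F_i = (∂F_i/∂u) du + (∂F_i/∂v) dv.
  For the x component: f_1(F) = 3*u^2; d F_1 = (2*u) du + (0) dv
  For the y component: f_2(F) = -u^2; d F_2 = (-2*u) du + (0) dv
  For the z component: f_3(F) = 2*u^2; d F_3 = (1) du + (0) dv
Combining and collecting du, dv coefficients:
  coeff of du: u^2*(8*u + 2)
  coeff of dv: 0
F^* omega = (u^2*(8*u + 2)) du.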